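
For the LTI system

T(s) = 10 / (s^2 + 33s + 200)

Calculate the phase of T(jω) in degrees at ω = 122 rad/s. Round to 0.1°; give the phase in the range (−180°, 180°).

-164.7°

Substitute s = j122:
Numerator: 10 = 10 + j0
Denominator: (j122)^2 + 33(j122) + 200 = -14684 + j4026
|N| = √(10² + 0²) ≈ 10, ∠N ≈ 0.00°
|D| = √(14684² + 4026²) ≈ 15226, ∠D ≈ 164.67°
∠T = 0.00° − 164.67° = -164.67°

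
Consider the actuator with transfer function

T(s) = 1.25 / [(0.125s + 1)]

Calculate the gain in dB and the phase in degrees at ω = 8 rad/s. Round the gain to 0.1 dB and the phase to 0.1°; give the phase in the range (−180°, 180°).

At ω = 8 rad/s:
pole (1 + j8·0.125) = 1 + j1 → |·| ≈ 1.4142, ∠ ≈ 45.00°
|T| = 1.25 · 1 / (1.4142) ≈ 0.88389
Gain = 20 log₁₀(0.88389) ≈ -1.07 dB
∠T = (0°) − (45.00°) = -45.00°

-1.1 dB, -45.0°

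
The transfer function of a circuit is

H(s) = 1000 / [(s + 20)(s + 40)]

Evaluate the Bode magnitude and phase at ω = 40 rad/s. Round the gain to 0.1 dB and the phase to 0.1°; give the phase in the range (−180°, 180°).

At s = jω = j40:
pole (s+20): 20 + j40 → |·| = √(20²+40²) = √2000 ≈ 44.721, ∠ = arctan(40/20) ≈ 63.43°
pole (s+40): 40 + j40 → |·| = √(40²+40²) = √3200 ≈ 56.569, ∠ = arctan(40/40) ≈ 45.00°
|H| = 1000 / 2529.8 ≈ 0.39529
Gain = 20 log₁₀(0.39529) ≈ -8.06 dB
∠H = 0.00° − 108.43° = -108.43°

-8.1 dB, -108.4°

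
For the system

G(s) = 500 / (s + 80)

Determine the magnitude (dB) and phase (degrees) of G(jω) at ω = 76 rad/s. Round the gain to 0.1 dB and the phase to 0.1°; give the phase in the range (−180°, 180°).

13.1 dB, -43.5°

Substitute s = j76:
Numerator: 500 = 500 + j0
Denominator: (j76) + 80 = 80 + j76
|N| = √(500² + 0²) ≈ 500, ∠N ≈ 0.00°
|D| = √(80² + 76²) ≈ 110.34, ∠D ≈ 43.53°
|G| = 500 / 110.34 ≈ 4.5314
Gain = 20 log₁₀(4.5314) ≈ 13.12 dB
∠G = 0.00° − 43.53° = -43.53°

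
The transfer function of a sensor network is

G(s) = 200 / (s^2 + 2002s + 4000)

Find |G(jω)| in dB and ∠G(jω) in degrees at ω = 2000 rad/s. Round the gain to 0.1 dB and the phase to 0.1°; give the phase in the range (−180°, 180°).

-89.0 dB, -134.9°

Substitute s = j2000:
Numerator: 200 = 200 + j0
Denominator: (j2000)^2 + 2002(j2000) + 4000 = -3996000 + j4004000
|N| = √(200² + 0²) ≈ 200, ∠N ≈ 0.00°
|D| = √(3996000² + 4004000²) ≈ 5.6569e+06, ∠D ≈ 134.94°
|G| = 200 / 5.6569e+06 ≈ 3.5355e-05
Gain = 20 log₁₀(3.5355e-05) ≈ -89.03 dB
∠G = 0.00° − 134.94° = -134.94°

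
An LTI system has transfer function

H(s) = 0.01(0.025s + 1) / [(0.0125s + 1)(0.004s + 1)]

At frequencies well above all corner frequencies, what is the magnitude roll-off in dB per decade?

-20 dB/decade

Each pole contributes −20 dB/decade at high frequency; each zero contributes +20 dB/decade.
Net: 1 zero(s) − 2 pole(s) → -20 dB/decade.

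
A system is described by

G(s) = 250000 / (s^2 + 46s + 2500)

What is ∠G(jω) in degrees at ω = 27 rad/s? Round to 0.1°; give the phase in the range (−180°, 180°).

At s = jω = j27:
quadratic: (j27)² + 46·j27 + 2500 = 1771 + j1242 → |·| ≈ 2163.1, ∠ ≈ 35.04°
∠G = 0.00° − 35.04° = -35.04°

-35.0°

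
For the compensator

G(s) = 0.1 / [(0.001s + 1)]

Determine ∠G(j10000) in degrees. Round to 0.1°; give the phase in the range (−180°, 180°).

At ω = 10000 rad/s:
pole (1 + j10000·0.001) = 1 + j10 → |·| ≈ 10.05, ∠ ≈ 84.29°
∠G = (0°) − (84.29°) = -84.29°

-84.3°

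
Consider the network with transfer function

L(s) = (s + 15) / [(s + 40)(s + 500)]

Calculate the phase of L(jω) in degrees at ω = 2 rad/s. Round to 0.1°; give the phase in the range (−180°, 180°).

4.5°

At s = jω = j2:
zero (s+15): 15 + j2 → |·| = √(15²+2²) = √229 ≈ 15.133, ∠ = arctan(2/15) ≈ 7.59°
pole (s+40): 40 + j2 → |·| = √(40²+2²) = √1604 ≈ 40.05, ∠ = arctan(2/40) ≈ 2.86°
pole (s+500): 500 + j2 → |·| = √(500²+2²) = √250004 ≈ 500, ∠ = arctan(2/500) ≈ 0.23°
∠L = 7.59° − 3.09° = 4.50°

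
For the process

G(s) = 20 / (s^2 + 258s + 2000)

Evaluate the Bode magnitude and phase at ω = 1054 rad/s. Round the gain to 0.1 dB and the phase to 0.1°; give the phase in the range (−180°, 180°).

-95.1 dB, -166.2°

Substitute s = j1054:
Numerator: 20 = 20 + j0
Denominator: (j1054)^2 + 258(j1054) + 2000 = -1108916 + j271932
|N| = √(20² + 0²) ≈ 20, ∠N ≈ 0.00°
|D| = √(1108916² + 271932²) ≈ 1.1418e+06, ∠D ≈ 166.22°
|G| = 20 / 1.1418e+06 ≈ 1.7516e-05
Gain = 20 log₁₀(1.7516e-05) ≈ -95.13 dB
∠G = 0.00° − 166.22° = -166.22°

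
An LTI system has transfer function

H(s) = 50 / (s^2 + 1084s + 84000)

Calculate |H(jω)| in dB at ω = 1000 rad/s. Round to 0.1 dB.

-89.1 dB

Substitute s = j1000:
Numerator: 50 = 50 + j0
Denominator: (j1000)^2 + 1084(j1000) + 84000 = -916000 + j1084000
|N| = √(50² + 0²) ≈ 50, ∠N ≈ 0.00°
|D| = √(916000² + 1084000²) ≈ 1.4192e+06, ∠D ≈ 130.20°
|H| = 50 / 1.4192e+06 ≈ 3.5231e-05
Gain = 20 log₁₀(3.5231e-05) ≈ -89.06 dB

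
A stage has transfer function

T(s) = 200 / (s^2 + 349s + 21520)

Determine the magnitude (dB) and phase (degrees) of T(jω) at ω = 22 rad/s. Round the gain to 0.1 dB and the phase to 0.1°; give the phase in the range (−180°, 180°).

Substitute s = j22:
Numerator: 200 = 200 + j0
Denominator: (j22)^2 + 349(j22) + 21520 = 21036 + j7678
|N| = √(200² + 0²) ≈ 200, ∠N ≈ 0.00°
|D| = √(21036² + 7678²) ≈ 22393, ∠D ≈ 20.05°
|T| = 200 / 22393 ≈ 0.0089314
Gain = 20 log₁₀(0.0089314) ≈ -40.98 dB
∠T = 0.00° − 20.05° = -20.05°

-41.0 dB, -20.1°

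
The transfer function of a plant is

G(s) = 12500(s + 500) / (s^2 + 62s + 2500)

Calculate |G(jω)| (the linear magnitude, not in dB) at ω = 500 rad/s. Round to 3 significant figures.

35.4

At s = jω = j500:
zero (s+500): 500 + j500 → |·| = √(500²+500²) = √500000 ≈ 707.11, ∠ = arctan(500/500) ≈ 45.00°
quadratic: (j500)² + 62·j500 + 2500 = -247500 + j31000 → |·| ≈ 2.4943e+05, ∠ ≈ 172.86°
|G| = 12500 · 707.11 / 2.4943e+05 ≈ 35.436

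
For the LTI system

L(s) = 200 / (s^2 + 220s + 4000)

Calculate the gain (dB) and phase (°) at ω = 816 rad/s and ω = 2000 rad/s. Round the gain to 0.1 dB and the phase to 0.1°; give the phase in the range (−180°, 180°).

Substitute s = j816:
Numerator: 200 = 200 + j0
Denominator: (j816)^2 + 220(j816) + 4000 = -661856 + j179520
|N| = √(200² + 0²) ≈ 200, ∠N ≈ 0.00°
|D| = √(661856² + 179520²) ≈ 6.8577e+05, ∠D ≈ 164.82°
|L| = 200 / 6.8577e+05 ≈ 0.00029164
Gain = 20 log₁₀(0.00029164) ≈ -70.70 dB
∠L = 0.00° − 164.82° = -164.82°

Substitute s = j2000:
Numerator: 200 = 200 + j0
Denominator: (j2000)^2 + 220(j2000) + 4000 = -3996000 + j440000
|N| = √(200² + 0²) ≈ 200, ∠N ≈ 0.00°
|D| = √(3996000² + 440000²) ≈ 4.0202e+06, ∠D ≈ 173.72°
|L| = 200 / 4.0202e+06 ≈ 4.9749e-05
Gain = 20 log₁₀(4.9749e-05) ≈ -86.06 dB
∠L = 0.00° − 173.72° = -173.72°

ω = 816: -70.7 dB, -164.8°; ω = 2000: -86.1 dB, -173.7°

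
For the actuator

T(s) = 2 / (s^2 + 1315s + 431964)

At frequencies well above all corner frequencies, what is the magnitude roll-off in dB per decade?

Each pole contributes −20 dB/decade at high frequency; each zero contributes +20 dB/decade.
Net: 0 zero(s) − 2 pole(s) → -40 dB/decade.

-40 dB/decade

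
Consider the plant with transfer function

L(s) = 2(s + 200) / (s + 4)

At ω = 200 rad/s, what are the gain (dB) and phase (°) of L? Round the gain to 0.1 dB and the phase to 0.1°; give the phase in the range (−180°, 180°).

At s = jω = j200:
zero (s+200): 200 + j200 → |·| = √(200²+200²) = √80000 ≈ 282.84, ∠ = arctan(200/200) ≈ 45.00°
pole (s+4): 4 + j200 → |·| = √(4²+200²) = √40016 ≈ 200.04, ∠ = arctan(200/4) ≈ 88.85°
|L| = 2 · 282.84 / 200.04 ≈ 2.8278
Gain = 20 log₁₀(2.8278) ≈ 9.03 dB
∠L = 45.00° − 88.85° = -43.85°

9.0 dB, -43.9°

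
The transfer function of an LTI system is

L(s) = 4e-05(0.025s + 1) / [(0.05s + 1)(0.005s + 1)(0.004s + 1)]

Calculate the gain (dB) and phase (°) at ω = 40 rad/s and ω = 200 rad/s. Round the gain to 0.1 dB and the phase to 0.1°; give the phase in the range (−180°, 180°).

ω = 40: -92.2 dB, -38.8°; ω = 200: -99.0 dB, -89.3°

At ω = 40 rad/s:
zero (1 + j40·0.025) = 1 + j1 → |·| ≈ 1.4142, ∠ ≈ 45.00°
pole (1 + j40·0.05) = 1 + j2 → |·| ≈ 2.2361, ∠ ≈ 63.43°
pole (1 + j40·0.005) = 1 + j0.2 → |·| ≈ 1.0198, ∠ ≈ 11.31°
pole (1 + j40·0.004) = 1 + j0.16 → |·| ≈ 1.0127, ∠ ≈ 9.09°
|L| = 4e-05 · 1.4142 / (2.2361 · 1.0198 · 1.0127) ≈ 2.4495e-05
Gain = 20 log₁₀(2.4495e-05) ≈ -92.22 dB
∠L = (45.00°) − (63.43° + 11.31° + 9.09°) = -38.83°

At ω = 200 rad/s:
zero (1 + j200·0.025) = 1 + j5 → |·| ≈ 5.099, ∠ ≈ 78.69°
pole (1 + j200·0.05) = 1 + j10 → |·| ≈ 10.05, ∠ ≈ 84.29°
pole (1 + j200·0.005) = 1 + j1 → |·| ≈ 1.4142, ∠ ≈ 45.00°
pole (1 + j200·0.004) = 1 + j0.8 → |·| ≈ 1.2806, ∠ ≈ 38.66°
|L| = 4e-05 · 5.099 / (10.05 · 1.4142 · 1.2806) ≈ 1.1206e-05
Gain = 20 log₁₀(1.1206e-05) ≈ -99.01 dB
∠L = (78.69°) − (84.29° + 45.00° + 38.66°) = -89.26°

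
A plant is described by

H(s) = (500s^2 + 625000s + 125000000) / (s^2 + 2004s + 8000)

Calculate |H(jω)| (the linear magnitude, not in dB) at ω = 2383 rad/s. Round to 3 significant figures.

418

Substitute s = j2383:
Numerator: 500(j2383)^2 + 625000(j2383) + 125000000 = -2714344500 + j1489375000
Denominator: (j2383)^2 + 2004(j2383) + 8000 = -5670689 + j4775532
|N| = √(2714344500² + 1489375000²) ≈ 3.0961e+09, ∠N ≈ 151.25°
|D| = √(5670689² + 4775532²) ≈ 7.4137e+06, ∠D ≈ 139.90°
|H| = 3.0961e+09 / 7.4137e+06 ≈ 417.62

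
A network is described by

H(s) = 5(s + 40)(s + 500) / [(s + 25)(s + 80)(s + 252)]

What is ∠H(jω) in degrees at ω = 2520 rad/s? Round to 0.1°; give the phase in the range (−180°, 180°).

At s = jω = j2520:
zero (s+40): 40 + j2520 → |·| = √(40²+2520²) = √6352000 ≈ 2520.3, ∠ = arctan(2520/40) ≈ 89.09°
zero (s+500): 500 + j2520 → |·| = √(500²+2520²) = √6600400 ≈ 2569.1, ∠ = arctan(2520/500) ≈ 78.78°
pole (s+25): 25 + j2520 → |·| = √(25²+2520²) = √6351025 ≈ 2520.1, ∠ = arctan(2520/25) ≈ 89.43°
pole (s+80): 80 + j2520 → |·| = √(80²+2520²) = √6356800 ≈ 2521.3, ∠ = arctan(2520/80) ≈ 88.18°
pole (s+252): 252 + j2520 → |·| = √(252²+2520²) = √6413904 ≈ 2532.6, ∠ = arctan(2520/252) ≈ 84.29°
∠H = 167.87° − 261.90° = -94.03°

-94.0°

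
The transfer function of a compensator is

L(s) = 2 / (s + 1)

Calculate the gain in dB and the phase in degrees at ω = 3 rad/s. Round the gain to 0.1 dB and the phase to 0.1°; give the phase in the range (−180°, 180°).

-4.0 dB, -71.6°

At s = jω = j3:
pole (s+1): 1 + j3 → |·| = √(1²+3²) = √10 ≈ 3.1623, ∠ = arctan(3/1) ≈ 71.57°
|L| = 2 / 3.1623 ≈ 0.63245
Gain = 20 log₁₀(0.63245) ≈ -3.98 dB
∠L = 0.00° − 71.57° = -71.57°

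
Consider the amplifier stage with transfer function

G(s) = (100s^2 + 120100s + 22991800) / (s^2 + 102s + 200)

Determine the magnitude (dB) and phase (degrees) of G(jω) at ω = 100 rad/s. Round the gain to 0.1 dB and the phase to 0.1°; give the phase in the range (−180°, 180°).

65.0 dB, -105.2°

Substitute s = j100:
Numerator: 100(j100)^2 + 120100(j100) + 22991800 = 21991800 + j12010000
Denominator: (j100)^2 + 102(j100) + 200 = -9800 + j10200
|N| = √(21991800² + 12010000²) ≈ 2.5058e+07, ∠N ≈ 28.64°
|D| = √(9800² + 10200²) ≈ 14145, ∠D ≈ 133.85°
|G| = 2.5058e+07 / 14145 ≈ 1771.5
Gain = 20 log₁₀(1771.5) ≈ 64.97 dB
∠G = 28.64° − 133.85° = -105.21°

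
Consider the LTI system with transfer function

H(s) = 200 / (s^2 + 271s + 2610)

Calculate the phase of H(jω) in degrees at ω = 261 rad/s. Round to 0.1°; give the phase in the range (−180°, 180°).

Substitute s = j261:
Numerator: 200 = 200 + j0
Denominator: (j261)^2 + 271(j261) + 2610 = -65511 + j70731
|N| = √(200² + 0²) ≈ 200, ∠N ≈ 0.00°
|D| = √(65511² + 70731²) ≈ 96408, ∠D ≈ 132.81°
∠H = 0.00° − 132.81° = -132.81°

-132.8°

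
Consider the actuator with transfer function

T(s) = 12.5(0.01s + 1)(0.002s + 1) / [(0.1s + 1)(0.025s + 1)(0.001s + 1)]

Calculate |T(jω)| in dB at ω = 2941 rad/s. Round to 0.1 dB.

At ω = 2941 rad/s:
zero (1 + j2941·0.01) = 1 + j29.41 → |·| ≈ 29.427, ∠ ≈ 88.05°
zero (1 + j2941·0.002) = 1 + j5.882 → |·| ≈ 5.9664, ∠ ≈ 80.35°
pole (1 + j2941·0.1) = 1 + j294.1 → |·| ≈ 294.1, ∠ ≈ 89.81°
pole (1 + j2941·0.025) = 1 + j73.525 → |·| ≈ 73.532, ∠ ≈ 89.22°
pole (1 + j2941·0.001) = 1 + j2.941 → |·| ≈ 3.1064, ∠ ≈ 71.22°
|T| = 12.5 · 29.427 · 5.9664 / (294.1 · 73.532 · 3.1064) ≈ 0.032669
Gain = 20 log₁₀(0.032669) ≈ -29.72 dB

-29.7 dB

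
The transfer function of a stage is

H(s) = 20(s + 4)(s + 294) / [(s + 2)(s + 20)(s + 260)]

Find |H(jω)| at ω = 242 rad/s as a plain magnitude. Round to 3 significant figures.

At s = jω = j242:
zero (s+4): 4 + j242 → |·| = √(4²+242²) = √58580 ≈ 242.03, ∠ = arctan(242/4) ≈ 89.05°
zero (s+294): 294 + j242 → |·| = √(294²+242²) = √145000 ≈ 380.79, ∠ = arctan(242/294) ≈ 39.46°
pole (s+2): 2 + j242 → |·| = √(2²+242²) = √58568 ≈ 242.01, ∠ = arctan(242/2) ≈ 89.53°
pole (s+20): 20 + j242 → |·| = √(20²+242²) = √58964 ≈ 242.83, ∠ = arctan(242/20) ≈ 85.28°
pole (s+260): 260 + j242 → |·| = √(260²+242²) = √126164 ≈ 355.2, ∠ = arctan(242/260) ≈ 42.95°
|H| = 20 · 92163 / 2.0874e+07 ≈ 0.088304

0.0883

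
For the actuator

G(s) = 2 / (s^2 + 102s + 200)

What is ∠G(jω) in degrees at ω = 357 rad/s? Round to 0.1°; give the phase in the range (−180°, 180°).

-164.0°

Substitute s = j357:
Numerator: 2 = 2 + j0
Denominator: (j357)^2 + 102(j357) + 200 = -127249 + j36414
|N| = √(2² + 0²) ≈ 2, ∠N ≈ 0.00°
|D| = √(127249² + 36414²) ≈ 1.3236e+05, ∠D ≈ 164.03°
∠G = 0.00° − 164.03° = -164.03°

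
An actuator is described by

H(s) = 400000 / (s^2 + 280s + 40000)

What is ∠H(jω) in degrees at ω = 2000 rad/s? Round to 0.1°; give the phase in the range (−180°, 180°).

At s = jω = j2000:
quadratic: (j2000)² + 280·j2000 + 40000 = -3960000 + j560000 → |·| ≈ 3.9994e+06, ∠ ≈ 171.95°
∠H = 0.00° − 171.95° = -171.95°

-172.0°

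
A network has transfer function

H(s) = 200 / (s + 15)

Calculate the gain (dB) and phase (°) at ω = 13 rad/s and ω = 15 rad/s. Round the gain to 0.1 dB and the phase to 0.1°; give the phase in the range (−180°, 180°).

ω = 13: 20.1 dB, -40.9°; ω = 15: 19.5 dB, -45.0°

Substitute s = j13:
Numerator: 200 = 200 + j0
Denominator: (j13) + 15 = 15 + j13
|N| = √(200² + 0²) ≈ 200, ∠N ≈ 0.00°
|D| = √(15² + 13²) ≈ 19.849, ∠D ≈ 40.91°
|H| = 200 / 19.849 ≈ 10.076
Gain = 20 log₁₀(10.076) ≈ 20.07 dB
∠H = 0.00° − 40.91° = -40.91°

Substitute s = j15:
Numerator: 200 = 200 + j0
Denominator: (j15) + 15 = 15 + j15
|N| = √(200² + 0²) ≈ 200, ∠N ≈ 0.00°
|D| = √(15² + 15²) ≈ 21.213, ∠D ≈ 45.00°
|H| = 200 / 21.213 ≈ 9.4282
Gain = 20 log₁₀(9.4282) ≈ 19.49 dB
∠H = 0.00° − 45.00° = -45.00°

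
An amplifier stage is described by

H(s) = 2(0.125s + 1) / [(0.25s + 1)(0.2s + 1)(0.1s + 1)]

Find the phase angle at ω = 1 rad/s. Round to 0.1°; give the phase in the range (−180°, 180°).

At ω = 1 rad/s:
zero (1 + j1·0.125) = 1 + j0.125 → |·| ≈ 1.0078, ∠ ≈ 7.13°
pole (1 + j1·0.25) = 1 + j0.25 → |·| ≈ 1.0308, ∠ ≈ 14.04°
pole (1 + j1·0.2) = 1 + j0.2 → |·| ≈ 1.0198, ∠ ≈ 11.31°
pole (1 + j1·0.1) = 1 + j0.1 → |·| ≈ 1.005, ∠ ≈ 5.71°
∠H = (7.13°) − (14.04° + 11.31° + 5.71°) = -23.93°

-23.9°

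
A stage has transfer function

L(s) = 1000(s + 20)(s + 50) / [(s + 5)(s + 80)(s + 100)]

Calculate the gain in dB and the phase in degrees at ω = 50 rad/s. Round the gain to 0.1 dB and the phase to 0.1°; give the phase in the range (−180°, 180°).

17.1 dB, -29.7°

At s = jω = j50:
zero (s+20): 20 + j50 → |·| = √(20²+50²) = √2900 ≈ 53.852, ∠ = arctan(50/20) ≈ 68.20°
zero (s+50): 50 + j50 → |·| = √(50²+50²) = √5000 ≈ 70.711, ∠ = arctan(50/50) ≈ 45.00°
pole (s+5): 5 + j50 → |·| = √(5²+50²) = √2525 ≈ 50.249, ∠ = arctan(50/5) ≈ 84.29°
pole (s+80): 80 + j50 → |·| = √(80²+50²) = √8900 ≈ 94.34, ∠ = arctan(50/80) ≈ 32.01°
pole (s+100): 100 + j50 → |·| = √(100²+50²) = √12500 ≈ 111.8, ∠ = arctan(50/100) ≈ 26.57°
|L| = 1000 · 3807.9 / 5.2999e+05 ≈ 7.1849
Gain = 20 log₁₀(7.1849) ≈ 17.13 dB
∠L = 113.20° − 142.87° = -29.67°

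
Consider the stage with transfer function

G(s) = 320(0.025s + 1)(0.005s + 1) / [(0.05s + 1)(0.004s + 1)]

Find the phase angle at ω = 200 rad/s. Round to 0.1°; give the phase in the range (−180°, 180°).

0.7°

At ω = 200 rad/s:
zero (1 + j200·0.025) = 1 + j5 → |·| ≈ 5.099, ∠ ≈ 78.69°
zero (1 + j200·0.005) = 1 + j1 → |·| ≈ 1.4142, ∠ ≈ 45.00°
pole (1 + j200·0.05) = 1 + j10 → |·| ≈ 10.05, ∠ ≈ 84.29°
pole (1 + j200·0.004) = 1 + j0.8 → |·| ≈ 1.2806, ∠ ≈ 38.66°
∠G = (78.69° + 45.00°) − (84.29° + 38.66°) = 0.74°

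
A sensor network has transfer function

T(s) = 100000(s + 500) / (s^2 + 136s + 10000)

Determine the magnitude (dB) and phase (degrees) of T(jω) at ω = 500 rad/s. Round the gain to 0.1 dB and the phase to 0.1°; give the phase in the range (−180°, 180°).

At s = jω = j500:
zero (s+500): 500 + j500 → |·| = √(500²+500²) = √500000 ≈ 707.11, ∠ = arctan(500/500) ≈ 45.00°
quadratic: (j500)² + 136·j500 + 10000 = -240000 + j68000 → |·| ≈ 2.4945e+05, ∠ ≈ 164.18°
|T| = 100000 · 707.11 / 2.4945e+05 ≈ 283.47
Gain = 20 log₁₀(283.47) ≈ 49.05 dB
∠T = 45.00° − 164.18° = -119.18°

49.1 dB, -119.2°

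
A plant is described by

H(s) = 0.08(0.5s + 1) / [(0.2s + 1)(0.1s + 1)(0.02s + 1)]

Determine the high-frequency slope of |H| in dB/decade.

Each pole contributes −20 dB/decade at high frequency; each zero contributes +20 dB/decade.
Net: 1 zero(s) − 3 pole(s) → -40 dB/decade.

-40 dB/decade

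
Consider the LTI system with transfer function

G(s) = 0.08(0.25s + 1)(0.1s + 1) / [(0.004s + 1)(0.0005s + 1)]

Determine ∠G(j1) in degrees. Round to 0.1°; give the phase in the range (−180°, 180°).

At ω = 1 rad/s:
zero (1 + j1·0.25) = 1 + j0.25 → |·| ≈ 1.0308, ∠ ≈ 14.04°
zero (1 + j1·0.1) = 1 + j0.1 → |·| ≈ 1.005, ∠ ≈ 5.71°
pole (1 + j1·0.004) = 1 + j0.004 → |·| ≈ 1, ∠ ≈ 0.23°
pole (1 + j1·0.0005) = 1 + j0.0005 → |·| ≈ 1, ∠ ≈ 0.03°
∠G = (14.04° + 5.71°) − (0.23° + 0.03°) = 19.49°

19.5°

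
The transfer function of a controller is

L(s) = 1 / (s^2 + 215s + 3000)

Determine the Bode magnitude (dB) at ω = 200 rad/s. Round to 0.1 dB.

Substitute s = j200:
Numerator: 1 = 1 + j0
Denominator: (j200)^2 + 215(j200) + 3000 = -37000 + j43000
|N| = √(1² + 0²) ≈ 1, ∠N ≈ 0.00°
|D| = √(37000² + 43000²) ≈ 56727, ∠D ≈ 130.71°
|L| = 1 / 56727 ≈ 1.7628e-05
Gain = 20 log₁₀(1.7628e-05) ≈ -95.08 dB

-95.1 dB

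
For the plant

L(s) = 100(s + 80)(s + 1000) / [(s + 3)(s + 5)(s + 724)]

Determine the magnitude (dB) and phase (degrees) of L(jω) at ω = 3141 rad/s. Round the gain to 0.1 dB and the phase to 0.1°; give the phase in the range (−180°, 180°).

-29.7 dB, -96.0°

At s = jω = j3141:
zero (s+80): 80 + j3141 → |·| = √(80²+3141²) = √9872281 ≈ 3142, ∠ = arctan(3141/80) ≈ 88.54°
zero (s+1000): 1000 + j3141 → |·| = √(1000²+3141²) = √10865881 ≈ 3296.3, ∠ = arctan(3141/1000) ≈ 72.34°
pole (s+3): 3 + j3141 → |·| = √(3²+3141²) = √9865890 ≈ 3141, ∠ = arctan(3141/3) ≈ 89.95°
pole (s+5): 5 + j3141 → |·| = √(5²+3141²) = √9865906 ≈ 3141, ∠ = arctan(3141/5) ≈ 89.91°
pole (s+724): 724 + j3141 → |·| = √(724²+3141²) = √10390057 ≈ 3223.4, ∠ = arctan(3141/724) ≈ 77.02°
|L| = 100 · 1.0357e+07 / 3.1802e+10 ≈ 0.032567
Gain = 20 log₁₀(0.032567) ≈ -29.74 dB
∠L = 160.88° − 256.88° = -96.00°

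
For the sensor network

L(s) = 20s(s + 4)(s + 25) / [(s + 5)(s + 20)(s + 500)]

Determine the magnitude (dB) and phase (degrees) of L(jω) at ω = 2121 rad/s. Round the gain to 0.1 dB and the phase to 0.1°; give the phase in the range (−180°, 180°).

At s = jω = j2121:
zero (s+4): 4 + j2121 → |·| = √(4²+2121²) = √4498657 ≈ 2121, ∠ = arctan(2121/4) ≈ 89.89°
zero (s+25): 25 + j2121 → |·| = √(25²+2121²) = √4499266 ≈ 2121.1, ∠ = arctan(2121/25) ≈ 89.32°
zero at origin: s = j2121 → |·| = 2121, ∠ = 90.00°
pole (s+5): 5 + j2121 → |·| = √(5²+2121²) = √4498666 ≈ 2121, ∠ = arctan(2121/5) ≈ 89.86°
pole (s+20): 20 + j2121 → |·| = √(20²+2121²) = √4499041 ≈ 2121.1, ∠ = arctan(2121/20) ≈ 89.46°
pole (s+500): 500 + j2121 → |·| = √(500²+2121²) = √4748641 ≈ 2179.1, ∠ = arctan(2121/500) ≈ 76.74°
|L| = 20 · 9.5421e+09 / 9.8035e+09 ≈ 19.467
Gain = 20 log₁₀(19.467) ≈ 25.79 dB
∠L = 269.21° − 256.06° = 13.15°

25.8 dB, 13.2°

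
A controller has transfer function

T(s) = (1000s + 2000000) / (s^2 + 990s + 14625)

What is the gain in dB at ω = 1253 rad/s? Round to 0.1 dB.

1.5 dB

Substitute s = j1253:
Numerator: 1000(j1253) + 2000000 = 2000000 + j1253000
Denominator: (j1253)^2 + 990(j1253) + 14625 = -1555384 + j1240470
|N| = √(2000000² + 1253000²) ≈ 2.3601e+06, ∠N ≈ 32.07°
|D| = √(1555384² + 1240470²) ≈ 1.9895e+06, ∠D ≈ 141.43°
|T| = 2.3601e+06 / 1.9895e+06 ≈ 1.1863
Gain = 20 log₁₀(1.1863) ≈ 1.48 dB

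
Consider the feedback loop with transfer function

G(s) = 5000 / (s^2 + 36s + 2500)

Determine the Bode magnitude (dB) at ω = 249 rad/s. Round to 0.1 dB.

-21.6 dB

At s = jω = j249:
quadratic: (j249)² + 36·j249 + 2500 = -59501 + j8964 → |·| ≈ 60172, ∠ ≈ 171.43°
|G| = 5000 / 60172 ≈ 0.083095
Gain = 20 log₁₀(0.083095) ≈ -21.61 dB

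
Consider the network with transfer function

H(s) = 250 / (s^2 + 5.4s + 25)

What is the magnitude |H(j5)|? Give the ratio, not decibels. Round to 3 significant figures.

9.26

At s = jω = j5:
quadratic: (j5)² + 5.4·j5 + 25 = 0 + j27 → |·| ≈ 27, ∠ ≈ 90.00°
|H| = 250 / 27 ≈ 9.2593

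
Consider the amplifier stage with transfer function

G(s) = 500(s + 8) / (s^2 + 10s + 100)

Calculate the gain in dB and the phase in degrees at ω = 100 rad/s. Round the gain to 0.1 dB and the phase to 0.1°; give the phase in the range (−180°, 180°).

14.1 dB, -88.8°

At s = jω = j100:
zero (s+8): 8 + j100 → |·| = √(8²+100²) = √10064 ≈ 100.32, ∠ = arctan(100/8) ≈ 85.43°
quadratic: (j100)² + 10·j100 + 100 = -9900 + j1000 → |·| ≈ 9950.4, ∠ ≈ 174.23°
|G| = 500 · 100.32 / 9950.4 ≈ 5.041
Gain = 20 log₁₀(5.041) ≈ 14.05 dB
∠G = 85.43° − 174.23° = -88.80°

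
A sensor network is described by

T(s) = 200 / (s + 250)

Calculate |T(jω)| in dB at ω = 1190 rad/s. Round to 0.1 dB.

-15.7 dB

Substitute s = j1190:
Numerator: 200 = 200 + j0
Denominator: (j1190) + 250 = 250 + j1190
|N| = √(200² + 0²) ≈ 200, ∠N ≈ 0.00°
|D| = √(250² + 1190²) ≈ 1216, ∠D ≈ 78.14°
|T| = 200 / 1216 ≈ 0.16447
Gain = 20 log₁₀(0.16447) ≈ -15.68 dB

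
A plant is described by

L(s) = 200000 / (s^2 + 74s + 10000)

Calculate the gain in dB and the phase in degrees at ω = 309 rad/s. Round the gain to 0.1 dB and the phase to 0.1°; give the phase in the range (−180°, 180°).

At s = jω = j309:
quadratic: (j309)² + 74·j309 + 10000 = -85481 + j22866 → |·| ≈ 88486, ∠ ≈ 165.02°
|L| = 200000 / 88486 ≈ 2.2602
Gain = 20 log₁₀(2.2602) ≈ 7.08 dB
∠L = 0.00° − 165.02° = -165.02°

7.1 dB, -165.0°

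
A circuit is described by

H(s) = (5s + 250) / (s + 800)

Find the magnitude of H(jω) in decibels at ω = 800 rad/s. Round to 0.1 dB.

11.0 dB

Substitute s = j800:
Numerator: 5(j800) + 250 = 250 + j4000
Denominator: (j800) + 800 = 800 + j800
|N| = √(250² + 4000²) ≈ 4007.8, ∠N ≈ 86.42°
|D| = √(800² + 800²) ≈ 1131.4, ∠D ≈ 45.00°
|H| = 4007.8 / 1131.4 ≈ 3.5423
Gain = 20 log₁₀(3.5423) ≈ 10.99 dB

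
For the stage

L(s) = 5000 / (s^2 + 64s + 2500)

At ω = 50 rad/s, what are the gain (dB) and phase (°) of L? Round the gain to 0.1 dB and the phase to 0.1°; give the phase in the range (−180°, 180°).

At s = jω = j50:
quadratic: (j50)² + 64·j50 + 2500 = 0 + j3200 → |·| ≈ 3200, ∠ ≈ 90.00°
|L| = 5000 / 3200 ≈ 1.5625
Gain = 20 log₁₀(1.5625) ≈ 3.88 dB
∠L = 0.00° − 90.00° = -90.00°

3.9 dB, -90.0°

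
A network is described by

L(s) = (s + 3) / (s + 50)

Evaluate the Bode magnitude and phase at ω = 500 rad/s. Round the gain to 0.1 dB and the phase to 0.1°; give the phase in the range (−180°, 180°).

-0.0 dB, 5.4°

At s = jω = j500:
zero (s+3): 3 + j500 → |·| = √(3²+500²) = √250009 ≈ 500.01, ∠ = arctan(500/3) ≈ 89.66°
pole (s+50): 50 + j500 → |·| = √(50²+500²) = √252500 ≈ 502.49, ∠ = arctan(500/50) ≈ 84.29°
|L| = 1 · 500.01 / 502.49 ≈ 0.99506
Gain = 20 log₁₀(0.99506) ≈ -0.04 dB
∠L = 89.66° − 84.29° = 5.37°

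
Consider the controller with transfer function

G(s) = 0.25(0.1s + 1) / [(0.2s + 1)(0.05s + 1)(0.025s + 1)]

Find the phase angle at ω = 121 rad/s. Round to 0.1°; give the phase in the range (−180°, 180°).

At ω = 121 rad/s:
zero (1 + j121·0.1) = 1 + j12.1 → |·| ≈ 12.141, ∠ ≈ 85.28°
pole (1 + j121·0.2) = 1 + j24.2 → |·| ≈ 24.221, ∠ ≈ 87.63°
pole (1 + j121·0.05) = 1 + j6.05 → |·| ≈ 6.1321, ∠ ≈ 80.61°
pole (1 + j121·0.025) = 1 + j3.025 → |·| ≈ 3.186, ∠ ≈ 71.71°
∠G = (85.28°) − (87.63° + 80.61° + 71.71°) = -154.67°

-154.7°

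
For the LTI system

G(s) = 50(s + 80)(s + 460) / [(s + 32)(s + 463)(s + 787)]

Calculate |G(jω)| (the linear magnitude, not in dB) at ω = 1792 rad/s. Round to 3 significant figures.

At s = jω = j1792:
zero (s+80): 80 + j1792 → |·| = √(80²+1792²) = √3217664 ≈ 1793.8, ∠ = arctan(1792/80) ≈ 87.44°
zero (s+460): 460 + j1792 → |·| = √(460²+1792²) = √3422864 ≈ 1850.1, ∠ = arctan(1792/460) ≈ 75.60°
pole (s+32): 32 + j1792 → |·| = √(32²+1792²) = √3212288 ≈ 1792.3, ∠ = arctan(1792/32) ≈ 88.98°
pole (s+463): 463 + j1792 → |·| = √(463²+1792²) = √3425633 ≈ 1850.8, ∠ = arctan(1792/463) ≈ 75.51°
pole (s+787): 787 + j1792 → |·| = √(787²+1792²) = √3830633 ≈ 1957.2, ∠ = arctan(1792/787) ≈ 66.29°
|G| = 50 · 3.3187e+06 / 6.4924e+09 ≈ 0.025558

0.0256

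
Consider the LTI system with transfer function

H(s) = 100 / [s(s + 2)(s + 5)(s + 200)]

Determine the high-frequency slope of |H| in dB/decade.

Each pole contributes −20 dB/decade at high frequency; each zero contributes +20 dB/decade.
Net: 0 zero(s) − 4 pole(s) → -80 dB/decade.

-80 dB/decade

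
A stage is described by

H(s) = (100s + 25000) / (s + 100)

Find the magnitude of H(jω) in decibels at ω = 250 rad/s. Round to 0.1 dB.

Substitute s = j250:
Numerator: 100(j250) + 25000 = 25000 + j25000
Denominator: (j250) + 100 = 100 + j250
|N| = √(25000² + 25000²) ≈ 35355, ∠N ≈ 45.00°
|D| = √(100² + 250²) ≈ 269.26, ∠D ≈ 68.20°
|H| = 35355 / 269.26 ≈ 131.3
Gain = 20 log₁₀(131.3) ≈ 42.37 dB

42.4 dB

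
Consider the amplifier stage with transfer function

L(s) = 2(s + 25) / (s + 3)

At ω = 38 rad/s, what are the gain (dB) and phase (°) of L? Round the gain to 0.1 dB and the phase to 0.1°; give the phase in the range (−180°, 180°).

7.6 dB, -28.8°

At s = jω = j38:
zero (s+25): 25 + j38 → |·| = √(25²+38²) = √2069 ≈ 45.486, ∠ = arctan(38/25) ≈ 56.66°
pole (s+3): 3 + j38 → |·| = √(3²+38²) = √1453 ≈ 38.118, ∠ = arctan(38/3) ≈ 85.49°
|L| = 2 · 45.486 / 38.118 ≈ 2.3866
Gain = 20 log₁₀(2.3866) ≈ 7.56 dB
∠L = 56.66° − 85.49° = -28.83°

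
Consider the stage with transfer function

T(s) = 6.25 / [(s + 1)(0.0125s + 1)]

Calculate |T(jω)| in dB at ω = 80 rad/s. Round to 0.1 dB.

At ω = 80 rad/s:
pole (1 + j80·1) = 1 + j80 → |·| ≈ 80.006, ∠ ≈ 89.28°
pole (1 + j80·0.0125) = 1 + j1 → |·| ≈ 1.4142, ∠ ≈ 45.00°
|T| = 6.25 · 1 / (80.006 · 1.4142) ≈ 0.055239
Gain = 20 log₁₀(0.055239) ≈ -25.16 dB

-25.2 dB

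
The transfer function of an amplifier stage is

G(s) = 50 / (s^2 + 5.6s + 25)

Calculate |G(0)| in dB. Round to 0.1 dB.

G(0) = 50 / 25 = 2
20 log₁₀(2) ≈ 6.02 dB

6.0 dB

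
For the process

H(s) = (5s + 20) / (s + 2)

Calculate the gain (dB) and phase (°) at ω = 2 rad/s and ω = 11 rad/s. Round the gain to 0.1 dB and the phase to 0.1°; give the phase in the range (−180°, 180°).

Substitute s = j2:
Numerator: 5(j2) + 20 = 20 + j10
Denominator: (j2) + 2 = 2 + j2
|N| = √(20² + 10²) ≈ 22.361, ∠N ≈ 26.57°
|D| = √(2² + 2²) ≈ 2.8284, ∠D ≈ 45.00°
|H| = 22.361 / 2.8284 ≈ 7.9059
Gain = 20 log₁₀(7.9059) ≈ 17.96 dB
∠H = 26.57° − 45.00° = -18.43°

Substitute s = j11:
Numerator: 5(j11) + 20 = 20 + j55
Denominator: (j11) + 2 = 2 + j11
|N| = √(20² + 55²) ≈ 58.523, ∠N ≈ 70.02°
|D| = √(2² + 11²) ≈ 11.18, ∠D ≈ 79.70°
|H| = 58.523 / 11.18 ≈ 5.2346
Gain = 20 log₁₀(5.2346) ≈ 14.38 dB
∠H = 70.02° − 79.70° = -9.68°

ω = 2: 18.0 dB, -18.4°; ω = 11: 14.4 dB, -9.7°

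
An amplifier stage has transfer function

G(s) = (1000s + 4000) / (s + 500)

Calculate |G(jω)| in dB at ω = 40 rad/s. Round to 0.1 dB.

Substitute s = j40:
Numerator: 1000(j40) + 4000 = 4000 + j40000
Denominator: (j40) + 500 = 500 + j40
|N| = √(4000² + 40000²) ≈ 40200, ∠N ≈ 84.29°
|D| = √(500² + 40²) ≈ 501.6, ∠D ≈ 4.57°
|G| = 40200 / 501.6 ≈ 80.144
Gain = 20 log₁₀(80.144) ≈ 38.08 dB

38.1 dB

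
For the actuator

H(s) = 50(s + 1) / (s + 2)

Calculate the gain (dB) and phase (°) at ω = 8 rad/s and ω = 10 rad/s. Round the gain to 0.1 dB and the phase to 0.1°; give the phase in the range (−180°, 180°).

At s = jω = j8:
zero (s+1): 1 + j8 → |·| = √(1²+8²) = √65 ≈ 8.0623, ∠ = arctan(8/1) ≈ 82.87°
pole (s+2): 2 + j8 → |·| = √(2²+8²) = √68 ≈ 8.2462, ∠ = arctan(8/2) ≈ 75.96°
|H| = 50 · 8.0623 / 8.2462 ≈ 48.885
Gain = 20 log₁₀(48.885) ≈ 33.78 dB
∠H = 82.87° − 75.96° = 6.91°

At s = jω = j10:
zero (s+1): 1 + j10 → |·| = √(1²+10²) = √101 ≈ 10.05, ∠ = arctan(10/1) ≈ 84.29°
pole (s+2): 2 + j10 → |·| = √(2²+10²) = √104 ≈ 10.198, ∠ = arctan(10/2) ≈ 78.69°
|H| = 50 · 10.05 / 10.198 ≈ 49.274
Gain = 20 log₁₀(49.274) ≈ 33.85 dB
∠H = 84.29° − 78.69° = 5.60°

ω = 8: 33.8 dB, 6.9°; ω = 10: 33.9 dB, 5.6°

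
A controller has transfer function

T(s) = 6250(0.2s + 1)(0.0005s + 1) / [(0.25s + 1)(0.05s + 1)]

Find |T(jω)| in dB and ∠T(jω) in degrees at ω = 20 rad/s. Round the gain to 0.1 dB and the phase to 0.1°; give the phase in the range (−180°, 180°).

71.1 dB, -47.2°

At ω = 20 rad/s:
zero (1 + j20·0.2) = 1 + j4 → |·| ≈ 4.1231, ∠ ≈ 75.96°
zero (1 + j20·0.0005) = 1 + j0.01 → |·| ≈ 1, ∠ ≈ 0.57°
pole (1 + j20·0.25) = 1 + j5 → |·| ≈ 5.099, ∠ ≈ 78.69°
pole (1 + j20·0.05) = 1 + j1 → |·| ≈ 1.4142, ∠ ≈ 45.00°
|T| = 6250 · 4.1231 · 1 / (5.099 · 1.4142) ≈ 3573.6
Gain = 20 log₁₀(3573.6) ≈ 71.06 dB
∠T = (75.96° + 0.57°) − (78.69° + 45.00°) = -47.16°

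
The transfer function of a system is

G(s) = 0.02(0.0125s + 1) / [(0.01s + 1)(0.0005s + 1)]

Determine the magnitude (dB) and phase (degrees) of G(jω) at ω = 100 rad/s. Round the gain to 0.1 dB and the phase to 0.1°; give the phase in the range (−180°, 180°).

At ω = 100 rad/s:
zero (1 + j100·0.0125) = 1 + j1.25 → |·| ≈ 1.6008, ∠ ≈ 51.34°
pole (1 + j100·0.01) = 1 + j1 → |·| ≈ 1.4142, ∠ ≈ 45.00°
pole (1 + j100·0.0005) = 1 + j0.05 → |·| ≈ 1.0012, ∠ ≈ 2.86°
|G| = 0.02 · 1.6008 / (1.4142 · 1.0012) ≈ 0.022612
Gain = 20 log₁₀(0.022612) ≈ -32.91 dB
∠G = (51.34°) − (45.00° + 2.86°) = 3.48°

-32.9 dB, 3.5°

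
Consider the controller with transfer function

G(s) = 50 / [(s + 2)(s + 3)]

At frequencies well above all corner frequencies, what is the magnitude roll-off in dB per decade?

Each pole contributes −20 dB/decade at high frequency; each zero contributes +20 dB/decade.
Net: 0 zero(s) − 2 pole(s) → -40 dB/decade.

-40 dB/decade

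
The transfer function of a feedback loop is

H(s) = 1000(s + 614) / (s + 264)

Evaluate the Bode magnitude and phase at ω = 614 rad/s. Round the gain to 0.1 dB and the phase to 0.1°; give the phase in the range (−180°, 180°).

At s = jω = j614:
zero (s+614): 614 + j614 → |·| = √(614²+614²) = √753992 ≈ 868.33, ∠ = arctan(614/614) ≈ 45.00°
pole (s+264): 264 + j614 → |·| = √(264²+614²) = √446692 ≈ 668.35, ∠ = arctan(614/264) ≈ 66.73°
|H| = 1000 · 868.33 / 668.35 ≈ 1299.2
Gain = 20 log₁₀(1299.2) ≈ 62.27 dB
∠H = 45.00° − 66.73° = -21.73°

62.3 dB, -21.7°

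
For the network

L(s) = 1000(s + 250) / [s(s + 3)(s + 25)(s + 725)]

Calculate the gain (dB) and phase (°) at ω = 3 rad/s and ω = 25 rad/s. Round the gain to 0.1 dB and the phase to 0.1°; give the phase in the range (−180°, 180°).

ω = 3: 0.6 dB, -141.4°; ω = 25: -36.2 dB, 145.6°

At s = jω = j3:
zero (s+250): 250 + j3 → |·| = √(250²+3²) = √62509 ≈ 250.02, ∠ = arctan(3/250) ≈ 0.69°
pole (s+3): 3 + j3 → |·| = √(3²+3²) = √18 ≈ 4.2426, ∠ = arctan(3/3) ≈ 45.00°
pole (s+25): 25 + j3 → |·| = √(25²+3²) = √634 ≈ 25.179, ∠ = arctan(3/25) ≈ 6.84°
pole (s+725): 725 + j3 → |·| = √(725²+3²) = √525634 ≈ 725.01, ∠ = arctan(3/725) ≈ 0.24°
pole at origin: |s| = 3, ∠ = 90.00° (in denominator)
|L| = 1000 · 250.02 / 2.3235e+05 ≈ 1.076
Gain = 20 log₁₀(1.076) ≈ 0.64 dB
∠L = 0.69° − 142.08° = -141.39°

At s = jω = j25:
zero (s+250): 250 + j25 → |·| = √(250²+25²) = √63125 ≈ 251.25, ∠ = arctan(25/250) ≈ 5.71°
pole (s+3): 3 + j25 → |·| = √(3²+25²) = √634 ≈ 25.179, ∠ = arctan(25/3) ≈ 83.16°
pole (s+25): 25 + j25 → |·| = √(25²+25²) = √1250 ≈ 35.355, ∠ = arctan(25/25) ≈ 45.00°
pole (s+725): 725 + j25 → |·| = √(725²+25²) = √526250 ≈ 725.43, ∠ = arctan(25/725) ≈ 1.97°
pole at origin: |s| = 25, ∠ = 90.00° (in denominator)
|L| = 1000 · 251.25 / 1.6145e+07 ≈ 0.015562
Gain = 20 log₁₀(0.015562) ≈ -36.16 dB
∠L = 5.71° − 220.13° = -214.42° ≡ 145.58° (principal value)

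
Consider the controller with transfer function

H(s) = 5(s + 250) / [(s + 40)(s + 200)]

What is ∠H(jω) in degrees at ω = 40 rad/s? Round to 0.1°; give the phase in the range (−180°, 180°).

At s = jω = j40:
zero (s+250): 250 + j40 → |·| = √(250²+40²) = √64100 ≈ 253.18, ∠ = arctan(40/250) ≈ 9.09°
pole (s+40): 40 + j40 → |·| = √(40²+40²) = √3200 ≈ 56.569, ∠ = arctan(40/40) ≈ 45.00°
pole (s+200): 200 + j40 → |·| = √(200²+40²) = √41600 ≈ 203.96, ∠ = arctan(40/200) ≈ 11.31°
∠H = 9.09° − 56.31° = -47.22°

-47.2°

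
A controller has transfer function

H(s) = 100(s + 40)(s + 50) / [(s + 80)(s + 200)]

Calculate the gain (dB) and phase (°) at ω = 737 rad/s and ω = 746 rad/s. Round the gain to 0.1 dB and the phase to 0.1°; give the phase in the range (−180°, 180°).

At s = jω = j737:
zero (s+40): 40 + j737 → |·| = √(40²+737²) = √544769 ≈ 738.08, ∠ = arctan(737/40) ≈ 86.89°
zero (s+50): 50 + j737 → |·| = √(50²+737²) = √545669 ≈ 738.69, ∠ = arctan(737/50) ≈ 86.12°
pole (s+80): 80 + j737 → |·| = √(80²+737²) = √549569 ≈ 741.33, ∠ = arctan(737/80) ≈ 83.80°
pole (s+200): 200 + j737 → |·| = √(200²+737²) = √583169 ≈ 763.66, ∠ = arctan(737/200) ≈ 74.82°
|H| = 100 · 5.4521e+05 / 5.6612e+05 ≈ 96.306
Gain = 20 log₁₀(96.306) ≈ 39.67 dB
∠H = 173.01° − 158.62° = 14.39°

At s = jω = j746:
zero (s+40): 40 + j746 → |·| = √(40²+746²) = √558116 ≈ 747.07, ∠ = arctan(746/40) ≈ 86.93°
zero (s+50): 50 + j746 → |·| = √(50²+746²) = √559016 ≈ 747.67, ∠ = arctan(746/50) ≈ 86.17°
pole (s+80): 80 + j746 → |·| = √(80²+746²) = √562916 ≈ 750.28, ∠ = arctan(746/80) ≈ 83.88°
pole (s+200): 200 + j746 → |·| = √(200²+746²) = √596516 ≈ 772.34, ∠ = arctan(746/200) ≈ 74.99°
|H| = 100 · 5.5856e+05 / 5.7947e+05 ≈ 96.392
Gain = 20 log₁₀(96.392) ≈ 39.68 dB
∠H = 173.10° − 158.87° = 14.23°

ω = 737: 39.7 dB, 14.4°; ω = 746: 39.7 dB, 14.2°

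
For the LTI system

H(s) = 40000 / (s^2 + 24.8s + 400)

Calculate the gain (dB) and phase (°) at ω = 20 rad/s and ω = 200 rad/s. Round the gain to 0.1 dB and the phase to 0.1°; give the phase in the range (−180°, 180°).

ω = 20: 38.1 dB, -90.0°; ω = 200: 0.0 dB, -172.9°

At s = jω = j20:
quadratic: (j20)² + 24.8·j20 + 400 = 0 + j496 → |·| ≈ 496, ∠ ≈ 90.00°
|H| = 40000 / 496 ≈ 80.645
Gain = 20 log₁₀(80.645) ≈ 38.13 dB
∠H = 0.00° − 90.00° = -90.00°

At s = jω = j200:
quadratic: (j200)² + 24.8·j200 + 400 = -39600 + j4960 → |·| ≈ 39909, ∠ ≈ 172.86°
|H| = 40000 / 39909 ≈ 1.0023
Gain = 20 log₁₀(1.0023) ≈ 0.02 dB
∠H = 0.00° − 172.86° = -172.86°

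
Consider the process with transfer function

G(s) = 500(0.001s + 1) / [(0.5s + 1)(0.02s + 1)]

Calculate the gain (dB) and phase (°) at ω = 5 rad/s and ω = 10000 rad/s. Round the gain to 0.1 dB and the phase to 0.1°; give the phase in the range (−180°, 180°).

At ω = 5 rad/s:
zero (1 + j5·0.001) = 1 + j0.005 → |·| ≈ 1, ∠ ≈ 0.29°
pole (1 + j5·0.5) = 1 + j2.5 → |·| ≈ 2.6926, ∠ ≈ 68.20°
pole (1 + j5·0.02) = 1 + j0.1 → |·| ≈ 1.005, ∠ ≈ 5.71°
|G| = 500 · 1 / (2.6926 · 1.005) ≈ 184.77
Gain = 20 log₁₀(184.77) ≈ 45.33 dB
∠G = (0.29°) − (68.20° + 5.71°) = -73.62°

At ω = 10000 rad/s:
zero (1 + j10000·0.001) = 1 + j10 → |·| ≈ 10.05, ∠ ≈ 84.29°
pole (1 + j10000·0.5) = 1 + j5000 → |·| ≈ 5000, ∠ ≈ 89.99°
pole (1 + j10000·0.02) = 1 + j200 → |·| ≈ 200, ∠ ≈ 89.71°
|G| = 500 · 10.05 / (5000 · 200) ≈ 0.005025
Gain = 20 log₁₀(0.005025) ≈ -45.98 dB
∠G = (84.29°) − (89.99° + 89.71°) = -95.41°

ω = 5: 45.3 dB, -73.6°; ω = 10000: -46.0 dB, -95.4°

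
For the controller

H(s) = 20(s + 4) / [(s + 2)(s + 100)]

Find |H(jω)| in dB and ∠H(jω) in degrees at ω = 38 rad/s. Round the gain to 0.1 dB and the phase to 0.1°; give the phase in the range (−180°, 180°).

At s = jω = j38:
zero (s+4): 4 + j38 → |·| = √(4²+38²) = √1460 ≈ 38.21, ∠ = arctan(38/4) ≈ 83.99°
pole (s+2): 2 + j38 → |·| = √(2²+38²) = √1448 ≈ 38.053, ∠ = arctan(38/2) ≈ 86.99°
pole (s+100): 100 + j38 → |·| = √(100²+38²) = √11444 ≈ 106.98, ∠ = arctan(38/100) ≈ 20.81°
|H| = 20 · 38.21 / 4070.9 ≈ 0.18772
Gain = 20 log₁₀(0.18772) ≈ -14.53 dB
∠H = 83.99° − 107.80° = -23.81°

-14.5 dB, -23.8°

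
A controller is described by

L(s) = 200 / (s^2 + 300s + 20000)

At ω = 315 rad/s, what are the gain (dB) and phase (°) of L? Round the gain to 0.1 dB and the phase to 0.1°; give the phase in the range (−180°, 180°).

Substitute s = j315:
Numerator: 200 = 200 + j0
Denominator: (j315)^2 + 300(j315) + 20000 = -79225 + j94500
|N| = √(200² + 0²) ≈ 200, ∠N ≈ 0.00°
|D| = √(79225² + 94500²) ≈ 1.2332e+05, ∠D ≈ 129.98°
|L| = 200 / 1.2332e+05 ≈ 0.0016218
Gain = 20 log₁₀(0.0016218) ≈ -55.80 dB
∠L = 0.00° − 129.98° = -129.98°

-55.8 dB, -130.0°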